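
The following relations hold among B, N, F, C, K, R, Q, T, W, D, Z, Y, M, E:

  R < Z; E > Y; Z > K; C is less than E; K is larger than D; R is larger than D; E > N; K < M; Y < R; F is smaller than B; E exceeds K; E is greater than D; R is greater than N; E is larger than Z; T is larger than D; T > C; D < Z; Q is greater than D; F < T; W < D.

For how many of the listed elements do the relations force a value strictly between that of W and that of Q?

1

Chaining upward from W reaches: D, K, R, M, T, Z, E.
Chaining downward from Q reaches: D.
Strictly between W and Q are those in both lists: D — 1 element.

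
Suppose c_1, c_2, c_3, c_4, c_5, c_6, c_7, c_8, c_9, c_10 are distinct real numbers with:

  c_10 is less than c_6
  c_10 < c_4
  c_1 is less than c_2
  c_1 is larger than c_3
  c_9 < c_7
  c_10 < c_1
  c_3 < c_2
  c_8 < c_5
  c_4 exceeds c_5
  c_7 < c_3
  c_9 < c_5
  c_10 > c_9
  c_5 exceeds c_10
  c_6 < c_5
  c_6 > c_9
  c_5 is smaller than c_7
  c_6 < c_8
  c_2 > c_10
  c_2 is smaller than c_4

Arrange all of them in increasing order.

c_9 < c_10 < c_6 < c_8 < c_5 < c_7 < c_3 < c_1 < c_2 < c_4

The consecutive links are each given: c_9 < c_10; c_10 < c_6; c_6 < c_8; c_8 < c_5; c_5 < c_7; c_7 < c_3; c_3 < c_1; c_1 < c_2; c_2 < c_4.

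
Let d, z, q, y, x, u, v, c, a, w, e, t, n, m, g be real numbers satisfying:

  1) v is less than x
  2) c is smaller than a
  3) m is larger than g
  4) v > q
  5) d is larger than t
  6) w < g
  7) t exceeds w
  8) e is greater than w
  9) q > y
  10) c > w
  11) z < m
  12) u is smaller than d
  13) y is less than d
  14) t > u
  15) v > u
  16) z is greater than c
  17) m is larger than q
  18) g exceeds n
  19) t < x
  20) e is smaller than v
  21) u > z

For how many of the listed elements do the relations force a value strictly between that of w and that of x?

The relations place w below x. An element lies strictly between them when it is forced above w and also forced below x.
Above w: {c, z, u, a, e, v, g, t, d, m}. Below x: {c, y, q, z, u, e, v, t}.
Intersection: {c, z, u, e, v, t} — 6.

6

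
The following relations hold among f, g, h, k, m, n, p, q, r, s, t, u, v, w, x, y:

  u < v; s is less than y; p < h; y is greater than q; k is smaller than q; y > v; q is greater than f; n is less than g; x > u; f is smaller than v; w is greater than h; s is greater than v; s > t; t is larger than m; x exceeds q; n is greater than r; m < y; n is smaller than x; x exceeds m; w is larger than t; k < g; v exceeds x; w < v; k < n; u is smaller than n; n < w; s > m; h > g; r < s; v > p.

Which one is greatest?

y

Chaining downward from y: directly below it, m, q, v, s; then f, p, k, r, u, t, x, w; then n, h; then g.
That covers every other element, and nothing is given above y, so y is the greatest.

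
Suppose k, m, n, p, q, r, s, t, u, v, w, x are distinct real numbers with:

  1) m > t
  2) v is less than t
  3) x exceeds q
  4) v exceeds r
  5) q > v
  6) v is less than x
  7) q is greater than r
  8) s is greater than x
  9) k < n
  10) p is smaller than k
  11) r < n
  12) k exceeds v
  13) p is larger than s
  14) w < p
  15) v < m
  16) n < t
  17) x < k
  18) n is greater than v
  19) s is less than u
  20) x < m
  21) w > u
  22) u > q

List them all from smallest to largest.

r < v < q < x < s < u < w < p < k < n < t < m

The consecutive links are each given: r < v; v < q; q < x; x < s; s < u; u < w; w < p; p < k; k < n; n < t; t < m.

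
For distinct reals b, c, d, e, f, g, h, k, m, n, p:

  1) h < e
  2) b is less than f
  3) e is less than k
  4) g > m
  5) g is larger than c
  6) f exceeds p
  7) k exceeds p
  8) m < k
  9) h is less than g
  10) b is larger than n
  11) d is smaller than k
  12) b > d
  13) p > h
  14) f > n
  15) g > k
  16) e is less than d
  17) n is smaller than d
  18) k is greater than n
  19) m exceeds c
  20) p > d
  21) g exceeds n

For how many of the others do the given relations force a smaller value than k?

7

The elements the relations force below k are h, e, n, d, c, p, m — no chain reaches any other.
That is 7.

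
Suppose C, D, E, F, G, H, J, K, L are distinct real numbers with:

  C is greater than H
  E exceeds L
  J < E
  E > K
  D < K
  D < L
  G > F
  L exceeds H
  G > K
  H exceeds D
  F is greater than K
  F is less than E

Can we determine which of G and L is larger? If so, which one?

Following every chain through L: above L we get E; below L we get D, H.
G is not reached, and no chain runs the other way from G to L.
So the given relations leave the order of L and G undetermined.

undetermined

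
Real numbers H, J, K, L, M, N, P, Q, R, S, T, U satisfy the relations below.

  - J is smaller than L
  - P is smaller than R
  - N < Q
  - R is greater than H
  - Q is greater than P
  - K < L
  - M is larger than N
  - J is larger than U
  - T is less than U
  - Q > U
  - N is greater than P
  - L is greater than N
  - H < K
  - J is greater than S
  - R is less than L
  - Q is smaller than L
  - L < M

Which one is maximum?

Chaining downward from M: directly below it, N, L; then P, K, R, Q, J; then U, H, S; then T.
That covers every other element, and nothing is given above M, so M is the maximum.

M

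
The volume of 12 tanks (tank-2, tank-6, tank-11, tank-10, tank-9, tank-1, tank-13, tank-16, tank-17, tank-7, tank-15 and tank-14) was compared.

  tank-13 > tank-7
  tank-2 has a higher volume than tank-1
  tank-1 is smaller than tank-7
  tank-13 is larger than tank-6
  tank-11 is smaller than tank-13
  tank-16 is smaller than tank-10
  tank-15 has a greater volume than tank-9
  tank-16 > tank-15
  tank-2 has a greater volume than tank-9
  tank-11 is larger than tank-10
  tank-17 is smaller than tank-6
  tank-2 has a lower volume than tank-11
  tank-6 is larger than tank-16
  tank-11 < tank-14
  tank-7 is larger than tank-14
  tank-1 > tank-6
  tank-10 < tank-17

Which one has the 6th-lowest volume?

tank-6

Chaining the given pairs: tank-9 < tank-15 < tank-16 < tank-10 < tank-17 < tank-6 < tank-1 < tank-2 < tank-11 < tank-14 < tank-7 < tank-13.
The 6th smallest is tank-6.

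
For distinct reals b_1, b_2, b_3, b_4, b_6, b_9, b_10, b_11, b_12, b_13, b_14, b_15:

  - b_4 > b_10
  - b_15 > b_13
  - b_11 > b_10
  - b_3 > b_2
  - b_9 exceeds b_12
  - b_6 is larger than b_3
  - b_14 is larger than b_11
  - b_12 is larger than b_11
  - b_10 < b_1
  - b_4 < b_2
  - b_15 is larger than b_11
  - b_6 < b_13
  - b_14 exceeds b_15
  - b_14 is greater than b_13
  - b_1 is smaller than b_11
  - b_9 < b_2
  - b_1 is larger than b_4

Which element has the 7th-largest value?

b_9

The consecutive relations fix a unique order: b_10 < b_4 < b_1 < b_11 < b_12 < b_9 < b_2 < b_3 < b_6 < b_13 < b_15 < b_14.
The 7th largest is b_9.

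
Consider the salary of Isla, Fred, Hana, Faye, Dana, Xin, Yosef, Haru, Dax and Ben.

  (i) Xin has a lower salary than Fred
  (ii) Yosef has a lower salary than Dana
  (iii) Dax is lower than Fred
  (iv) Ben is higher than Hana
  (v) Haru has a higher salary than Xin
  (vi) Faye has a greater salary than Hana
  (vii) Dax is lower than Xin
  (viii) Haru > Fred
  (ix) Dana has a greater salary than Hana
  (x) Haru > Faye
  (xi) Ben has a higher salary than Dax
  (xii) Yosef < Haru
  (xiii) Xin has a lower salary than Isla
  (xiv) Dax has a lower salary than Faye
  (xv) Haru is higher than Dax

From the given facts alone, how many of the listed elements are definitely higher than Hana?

Directly above Hana: Faye, Ben, Dana.
One step further: Haru (4 so far).
No other element is forced above Hana by the given relations, so the count is 4.

4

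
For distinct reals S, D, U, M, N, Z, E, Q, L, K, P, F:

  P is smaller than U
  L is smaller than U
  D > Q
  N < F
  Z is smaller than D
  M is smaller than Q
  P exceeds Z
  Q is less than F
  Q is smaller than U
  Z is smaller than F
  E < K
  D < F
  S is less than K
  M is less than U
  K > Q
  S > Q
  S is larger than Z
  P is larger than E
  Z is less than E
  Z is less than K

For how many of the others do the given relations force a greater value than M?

The elements the relations force above M are Q, S, D, K, U, F — no chain reaches any other.
That is 6.

6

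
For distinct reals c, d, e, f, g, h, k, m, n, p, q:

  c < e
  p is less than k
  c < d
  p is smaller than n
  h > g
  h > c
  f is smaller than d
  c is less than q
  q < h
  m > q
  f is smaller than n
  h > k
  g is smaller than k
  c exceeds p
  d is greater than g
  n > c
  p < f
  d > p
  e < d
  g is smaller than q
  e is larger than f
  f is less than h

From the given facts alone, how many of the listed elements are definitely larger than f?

4

Directly above f: n, e, d, h.
No other element is forced above f by the given relations, so the count is 4.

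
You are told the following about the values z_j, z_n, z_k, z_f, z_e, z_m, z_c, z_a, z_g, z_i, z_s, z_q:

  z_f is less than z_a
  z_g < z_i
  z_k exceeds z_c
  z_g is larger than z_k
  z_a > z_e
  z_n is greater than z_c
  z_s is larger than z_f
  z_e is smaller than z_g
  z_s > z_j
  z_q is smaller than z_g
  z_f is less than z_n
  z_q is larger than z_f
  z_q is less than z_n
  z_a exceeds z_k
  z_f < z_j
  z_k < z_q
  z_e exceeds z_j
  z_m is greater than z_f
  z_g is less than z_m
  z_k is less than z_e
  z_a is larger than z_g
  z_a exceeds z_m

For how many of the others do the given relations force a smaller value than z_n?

4

Directly below z_n: z_f, z_c, z_q.
One step further: z_k (4 so far).
Nothing else is reachable below z_n; 4 in all.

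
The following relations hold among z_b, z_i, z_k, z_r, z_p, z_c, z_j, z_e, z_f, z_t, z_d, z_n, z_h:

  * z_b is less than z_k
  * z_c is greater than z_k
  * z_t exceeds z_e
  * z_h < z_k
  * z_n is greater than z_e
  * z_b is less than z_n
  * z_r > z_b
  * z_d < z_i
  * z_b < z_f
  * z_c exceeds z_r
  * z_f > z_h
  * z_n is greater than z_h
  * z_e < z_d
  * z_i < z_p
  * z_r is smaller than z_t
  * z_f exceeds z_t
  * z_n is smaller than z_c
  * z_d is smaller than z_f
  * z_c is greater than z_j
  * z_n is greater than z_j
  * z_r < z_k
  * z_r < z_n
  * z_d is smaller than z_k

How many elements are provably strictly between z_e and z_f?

Chaining upward from z_e reaches: z_d, z_n, z_k, z_i, z_t, z_p, z_c.
Chaining downward from z_f reaches: z_b, z_d, z_r, z_h, z_t.
Strictly between z_e and z_f are those in both lists: z_d, z_t — 2 elements.

2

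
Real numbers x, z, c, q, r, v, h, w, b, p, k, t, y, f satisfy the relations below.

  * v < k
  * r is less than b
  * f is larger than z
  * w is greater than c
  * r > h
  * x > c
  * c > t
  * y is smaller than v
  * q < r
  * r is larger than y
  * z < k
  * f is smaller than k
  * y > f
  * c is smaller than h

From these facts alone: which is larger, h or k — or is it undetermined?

Following every chain through h: above h we get r, b; below h we get t, c.
k is not reached, and no chain runs the other way from k to h.
So the given relations leave the order of h and k undetermined.

undetermined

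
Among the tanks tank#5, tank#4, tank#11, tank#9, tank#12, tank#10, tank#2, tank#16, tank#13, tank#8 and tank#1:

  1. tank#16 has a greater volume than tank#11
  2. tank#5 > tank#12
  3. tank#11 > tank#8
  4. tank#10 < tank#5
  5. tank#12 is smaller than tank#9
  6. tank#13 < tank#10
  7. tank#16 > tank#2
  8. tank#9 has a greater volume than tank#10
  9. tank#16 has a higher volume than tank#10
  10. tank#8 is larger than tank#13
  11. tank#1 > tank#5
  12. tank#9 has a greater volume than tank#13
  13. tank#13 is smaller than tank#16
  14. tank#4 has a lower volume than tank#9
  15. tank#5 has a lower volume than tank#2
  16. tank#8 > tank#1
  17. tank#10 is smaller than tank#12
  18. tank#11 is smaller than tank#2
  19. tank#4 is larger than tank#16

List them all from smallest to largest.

tank#13 < tank#10 < tank#12 < tank#5 < tank#1 < tank#8 < tank#11 < tank#2 < tank#16 < tank#4 < tank#9

Nothing is placed below tank#13, so it is least; from there tank#13 < tank#10; tank#10 < tank#12; tank#12 < tank#5; tank#5 < tank#1; tank#1 < tank#8; tank#8 < tank#11; tank#11 < tank#2; tank#2 < tank#16; tank#16 < tank#4; tank#4 < tank#9, each given directly.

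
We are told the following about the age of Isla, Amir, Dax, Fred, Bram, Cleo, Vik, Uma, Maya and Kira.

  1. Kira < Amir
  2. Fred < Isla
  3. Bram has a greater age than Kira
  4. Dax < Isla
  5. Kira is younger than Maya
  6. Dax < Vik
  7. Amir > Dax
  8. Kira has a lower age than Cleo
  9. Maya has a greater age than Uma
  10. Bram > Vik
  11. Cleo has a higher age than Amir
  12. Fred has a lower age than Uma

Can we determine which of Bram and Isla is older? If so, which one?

undetermined

Following every chain through Isla: below Isla we get Fred, Dax.
Bram is not reached, and no chain runs the other way from Bram to Isla.
So the given relations leave the order of Isla and Bram undetermined.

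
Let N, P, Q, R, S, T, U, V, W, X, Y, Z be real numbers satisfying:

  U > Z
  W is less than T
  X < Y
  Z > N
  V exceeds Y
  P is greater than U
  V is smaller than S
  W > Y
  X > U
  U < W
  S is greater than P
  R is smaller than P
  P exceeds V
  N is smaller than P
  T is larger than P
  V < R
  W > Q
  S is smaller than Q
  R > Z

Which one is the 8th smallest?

The consecutive relations fix a unique order: N < Z < U < X < Y < V < R < P < S < Q < W < T.
Counting 8 from the smallest end gives P.

P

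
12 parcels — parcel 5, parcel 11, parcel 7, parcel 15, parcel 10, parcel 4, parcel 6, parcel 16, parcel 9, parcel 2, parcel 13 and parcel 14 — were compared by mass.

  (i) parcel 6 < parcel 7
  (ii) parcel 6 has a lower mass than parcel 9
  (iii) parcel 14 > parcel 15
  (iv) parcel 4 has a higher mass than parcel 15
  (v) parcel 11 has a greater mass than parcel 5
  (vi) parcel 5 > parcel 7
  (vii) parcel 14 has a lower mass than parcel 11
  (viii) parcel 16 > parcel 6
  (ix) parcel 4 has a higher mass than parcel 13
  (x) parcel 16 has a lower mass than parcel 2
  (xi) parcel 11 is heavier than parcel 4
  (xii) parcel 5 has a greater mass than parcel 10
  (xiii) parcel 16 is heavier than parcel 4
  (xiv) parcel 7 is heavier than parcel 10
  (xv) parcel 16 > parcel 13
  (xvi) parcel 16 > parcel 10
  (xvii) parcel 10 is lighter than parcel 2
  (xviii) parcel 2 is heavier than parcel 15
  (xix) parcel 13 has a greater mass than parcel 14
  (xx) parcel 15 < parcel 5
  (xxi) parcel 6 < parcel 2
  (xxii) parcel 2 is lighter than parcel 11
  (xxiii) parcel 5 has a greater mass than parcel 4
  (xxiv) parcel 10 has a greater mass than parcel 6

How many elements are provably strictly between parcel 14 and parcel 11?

The relations place parcel 14 below parcel 11. An element lies strictly between them when it is forced above parcel 14 and also forced below parcel 11.
Above parcel 14: {parcel 13, parcel 4, parcel 16, parcel 5, parcel 2}. Below parcel 11: {parcel 6, parcel 10, parcel 15, parcel 13, parcel 4, parcel 7, parcel 16, parcel 5, parcel 2}.
Intersection: {parcel 13, parcel 4, parcel 16, parcel 5, parcel 2} — 5.

5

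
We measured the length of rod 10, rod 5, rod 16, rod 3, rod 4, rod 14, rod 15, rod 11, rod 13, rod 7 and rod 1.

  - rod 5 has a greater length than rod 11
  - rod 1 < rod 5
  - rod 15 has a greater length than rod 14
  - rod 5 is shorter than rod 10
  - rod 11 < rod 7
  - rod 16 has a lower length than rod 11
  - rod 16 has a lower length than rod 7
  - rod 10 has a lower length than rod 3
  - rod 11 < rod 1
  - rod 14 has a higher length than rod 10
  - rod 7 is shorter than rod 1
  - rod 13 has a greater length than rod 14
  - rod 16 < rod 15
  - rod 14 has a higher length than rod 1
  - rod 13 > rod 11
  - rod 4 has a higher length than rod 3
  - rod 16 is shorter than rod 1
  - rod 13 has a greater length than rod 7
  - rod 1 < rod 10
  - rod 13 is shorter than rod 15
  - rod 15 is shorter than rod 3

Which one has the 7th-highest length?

Chaining the given pairs: rod 16 < rod 11 < rod 7 < rod 1 < rod 5 < rod 10 < rod 14 < rod 13 < rod 15 < rod 3 < rod 4.
Counting 7 from the largest end gives rod 5.

rod 5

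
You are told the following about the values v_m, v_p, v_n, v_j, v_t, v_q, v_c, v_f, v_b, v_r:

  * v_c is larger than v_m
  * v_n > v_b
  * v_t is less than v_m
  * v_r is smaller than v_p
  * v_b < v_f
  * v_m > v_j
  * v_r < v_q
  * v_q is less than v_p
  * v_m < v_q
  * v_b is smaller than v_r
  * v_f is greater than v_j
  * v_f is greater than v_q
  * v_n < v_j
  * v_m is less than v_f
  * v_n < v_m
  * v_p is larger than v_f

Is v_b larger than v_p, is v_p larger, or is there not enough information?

v_p

Chaining the given relations: v_b < v_n < v_j < v_m < v_q < v_f < v_p.
So v_p is larger.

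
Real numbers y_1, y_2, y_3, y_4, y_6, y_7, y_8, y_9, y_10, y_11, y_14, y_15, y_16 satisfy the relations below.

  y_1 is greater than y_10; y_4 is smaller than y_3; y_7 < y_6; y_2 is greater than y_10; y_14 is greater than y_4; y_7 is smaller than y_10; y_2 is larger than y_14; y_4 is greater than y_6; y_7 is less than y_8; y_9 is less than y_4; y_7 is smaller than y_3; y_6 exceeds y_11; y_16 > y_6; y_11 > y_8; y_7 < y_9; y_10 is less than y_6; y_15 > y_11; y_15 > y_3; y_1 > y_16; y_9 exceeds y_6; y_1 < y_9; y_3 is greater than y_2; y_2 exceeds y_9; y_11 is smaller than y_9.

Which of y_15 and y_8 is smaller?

y_8

y_8 < y_11 and y_11 < y_6 give y_8 < y_6.
With y_6 < y_16: y_8 < y_11 < y_6 < y_16.
Then y_16 < y_1 extends the chain to y_1.
Then y_1 < y_9 extends the chain to y_9.
Then y_9 < y_4 extends the chain to y_4.
Then y_4 < y_14 extends the chain to y_14.
With y_14 < y_2: y_8 < y_11 < y_6 < y_16 < y_1 < y_9 < y_4 < y_14 < y_2.
Then y_2 < y_3 extends the chain to y_3.
With y_3 < y_15: y_8 < y_11 < y_6 < y_16 < y_1 < y_9 < y_4 < y_14 < y_2 < y_3 < y_15.
So y_8 < y_15; y_8 is the smaller of the two.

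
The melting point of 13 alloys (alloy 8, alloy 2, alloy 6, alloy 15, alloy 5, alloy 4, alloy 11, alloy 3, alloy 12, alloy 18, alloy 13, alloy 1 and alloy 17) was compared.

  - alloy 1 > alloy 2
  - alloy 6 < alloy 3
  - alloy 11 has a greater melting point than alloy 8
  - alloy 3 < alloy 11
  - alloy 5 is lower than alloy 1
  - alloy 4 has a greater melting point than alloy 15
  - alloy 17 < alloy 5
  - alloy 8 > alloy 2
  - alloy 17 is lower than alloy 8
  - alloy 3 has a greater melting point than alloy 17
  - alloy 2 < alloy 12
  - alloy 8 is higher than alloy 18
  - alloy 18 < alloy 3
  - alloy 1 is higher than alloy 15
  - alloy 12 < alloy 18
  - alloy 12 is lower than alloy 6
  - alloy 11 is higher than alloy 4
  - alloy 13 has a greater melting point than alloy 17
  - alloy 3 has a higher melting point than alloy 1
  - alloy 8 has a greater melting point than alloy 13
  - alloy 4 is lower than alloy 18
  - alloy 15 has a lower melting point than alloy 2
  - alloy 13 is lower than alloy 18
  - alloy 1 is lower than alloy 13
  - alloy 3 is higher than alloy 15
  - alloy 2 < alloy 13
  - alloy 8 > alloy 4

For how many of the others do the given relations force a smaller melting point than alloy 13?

5

From alloy 13 the given relations immediately reach alloy 17, alloy 2, alloy 1.
From those, alloy 15, alloy 5 — 5 in total.
No other element is forced below alloy 13 by the given relations, so the count is 5.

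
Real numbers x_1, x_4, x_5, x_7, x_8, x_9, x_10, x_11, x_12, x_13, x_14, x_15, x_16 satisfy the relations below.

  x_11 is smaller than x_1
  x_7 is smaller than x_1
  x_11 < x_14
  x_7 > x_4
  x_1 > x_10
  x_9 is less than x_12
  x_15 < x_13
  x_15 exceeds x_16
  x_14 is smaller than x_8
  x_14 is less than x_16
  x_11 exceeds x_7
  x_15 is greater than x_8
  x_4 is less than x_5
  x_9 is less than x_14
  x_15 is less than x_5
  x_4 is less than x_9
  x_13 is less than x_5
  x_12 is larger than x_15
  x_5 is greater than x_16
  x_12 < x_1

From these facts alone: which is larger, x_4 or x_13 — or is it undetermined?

x_13

Link the given pairs in sequence: x_4 < x_7; x_7 < x_11; x_11 < x_14; x_14 < x_8; x_8 < x_15; x_15 < x_13.
Together: x_4 < x_7 < x_11 < x_14 < x_8 < x_15 < x_13.
So x_13 is larger.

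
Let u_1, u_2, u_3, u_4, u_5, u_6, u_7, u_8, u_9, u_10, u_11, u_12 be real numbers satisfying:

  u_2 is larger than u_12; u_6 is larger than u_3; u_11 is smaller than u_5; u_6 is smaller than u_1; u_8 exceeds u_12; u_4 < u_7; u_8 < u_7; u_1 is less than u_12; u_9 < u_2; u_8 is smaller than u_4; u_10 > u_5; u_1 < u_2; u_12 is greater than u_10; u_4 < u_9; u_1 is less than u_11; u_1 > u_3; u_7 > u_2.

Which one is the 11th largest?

u_6

Piecing the relations together gives one ordering: u_3 < u_6 < u_1 < u_11 < u_5 < u_10 < u_12 < u_8 < u_4 < u_9 < u_2 < u_7.
The 11th largest is u_6.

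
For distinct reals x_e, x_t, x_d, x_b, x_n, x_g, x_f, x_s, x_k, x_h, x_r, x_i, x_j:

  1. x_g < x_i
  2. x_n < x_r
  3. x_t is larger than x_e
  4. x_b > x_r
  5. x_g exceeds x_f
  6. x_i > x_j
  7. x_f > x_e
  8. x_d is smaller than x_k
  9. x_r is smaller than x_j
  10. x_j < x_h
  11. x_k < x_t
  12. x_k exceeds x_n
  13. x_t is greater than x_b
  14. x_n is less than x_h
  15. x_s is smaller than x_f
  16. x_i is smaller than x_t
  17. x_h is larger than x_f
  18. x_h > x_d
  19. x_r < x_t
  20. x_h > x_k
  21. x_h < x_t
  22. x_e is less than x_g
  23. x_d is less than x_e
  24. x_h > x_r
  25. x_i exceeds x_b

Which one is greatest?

x_t

x_s is not greatest since x_s < x_f; x_d is not greatest since x_d < x_e; x_e is not greatest since x_e < x_g; x_f is not greatest since x_f < x_g; x_n is not greatest since x_n < x_r; x_k is not greatest since x_k < x_t; x_r is not greatest since x_r < x_t; x_g is not greatest since x_g < x_i; x_j is not greatest since x_j < x_h; x_b is not greatest since x_b < x_i; x_i is not greatest since x_i < x_t; x_h is not greatest since x_h < x_t.
Only x_t has nothing above it, so x_t is the greatest.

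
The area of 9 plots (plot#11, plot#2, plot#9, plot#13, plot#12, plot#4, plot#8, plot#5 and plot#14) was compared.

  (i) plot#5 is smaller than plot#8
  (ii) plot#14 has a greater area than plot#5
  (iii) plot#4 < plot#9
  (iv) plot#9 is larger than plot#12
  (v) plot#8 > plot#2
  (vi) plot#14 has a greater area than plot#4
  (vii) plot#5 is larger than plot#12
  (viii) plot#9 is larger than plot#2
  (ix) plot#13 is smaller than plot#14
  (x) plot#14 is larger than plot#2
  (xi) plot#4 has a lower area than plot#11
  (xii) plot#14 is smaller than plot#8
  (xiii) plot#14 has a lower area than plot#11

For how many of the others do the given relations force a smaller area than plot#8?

The elements the relations force below plot#8 are plot#4, plot#12, plot#5, plot#13, plot#2, plot#14 — no chain reaches any other.
That is 6.

6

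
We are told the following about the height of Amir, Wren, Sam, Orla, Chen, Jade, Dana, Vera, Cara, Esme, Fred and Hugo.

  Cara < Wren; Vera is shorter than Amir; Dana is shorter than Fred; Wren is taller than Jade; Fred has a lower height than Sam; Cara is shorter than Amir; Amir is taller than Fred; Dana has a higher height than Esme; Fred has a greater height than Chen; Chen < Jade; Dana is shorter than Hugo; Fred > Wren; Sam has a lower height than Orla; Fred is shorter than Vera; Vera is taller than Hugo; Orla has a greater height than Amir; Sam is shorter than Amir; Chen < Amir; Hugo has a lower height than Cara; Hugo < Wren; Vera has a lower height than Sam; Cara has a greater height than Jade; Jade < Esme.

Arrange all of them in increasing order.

Nothing is placed below Chen, so it is least; from there Chen < Jade; Jade < Esme; Esme < Dana; Dana < Hugo; Hugo < Cara; Cara < Wren; Wren < Fred; Fred < Vera; Vera < Sam; Sam < Amir; Amir < Orla, each given directly.

Chen < Jade < Esme < Dana < Hugo < Cara < Wren < Fred < Vera < Sam < Amir < Orla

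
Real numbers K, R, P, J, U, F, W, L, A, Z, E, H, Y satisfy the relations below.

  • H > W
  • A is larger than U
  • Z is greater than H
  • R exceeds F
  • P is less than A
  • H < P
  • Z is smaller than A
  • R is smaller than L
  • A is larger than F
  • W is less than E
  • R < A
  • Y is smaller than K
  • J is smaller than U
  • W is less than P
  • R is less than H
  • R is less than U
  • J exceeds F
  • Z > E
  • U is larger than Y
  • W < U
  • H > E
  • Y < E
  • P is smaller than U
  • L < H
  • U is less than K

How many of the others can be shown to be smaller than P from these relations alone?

From P the given relations immediately reach W, H.
From those, R, E, L — 5 in total.
From those, F, Y — 7 in total.
No other element is forced below P by the given relations, so the count is 7.

7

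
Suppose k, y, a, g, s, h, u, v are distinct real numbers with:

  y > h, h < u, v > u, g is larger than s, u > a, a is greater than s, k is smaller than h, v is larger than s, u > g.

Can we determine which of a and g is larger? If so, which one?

undetermined

Following every chain through a: above a we get u, v; below a we get s.
g is not reached, and no chain runs the other way from g to a.
So the given relations leave the order of a and g undetermined.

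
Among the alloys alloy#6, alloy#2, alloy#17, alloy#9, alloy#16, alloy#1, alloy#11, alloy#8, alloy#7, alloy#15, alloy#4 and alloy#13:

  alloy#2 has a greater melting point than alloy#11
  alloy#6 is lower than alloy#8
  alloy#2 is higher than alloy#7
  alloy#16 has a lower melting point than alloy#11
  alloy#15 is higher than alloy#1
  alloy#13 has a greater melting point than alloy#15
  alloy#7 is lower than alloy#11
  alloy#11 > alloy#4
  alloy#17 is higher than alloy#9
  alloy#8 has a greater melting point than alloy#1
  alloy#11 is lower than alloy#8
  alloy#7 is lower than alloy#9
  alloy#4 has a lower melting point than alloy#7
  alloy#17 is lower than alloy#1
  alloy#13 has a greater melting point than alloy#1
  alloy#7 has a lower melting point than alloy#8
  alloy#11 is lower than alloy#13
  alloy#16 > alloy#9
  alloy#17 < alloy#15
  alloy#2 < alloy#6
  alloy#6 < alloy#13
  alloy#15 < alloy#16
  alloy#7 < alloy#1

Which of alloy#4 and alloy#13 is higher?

alloy#13

Chaining the given relations: alloy#4 < alloy#7 < alloy#9 < alloy#17 < alloy#1 < alloy#15 < alloy#16 < alloy#11 < alloy#2 < alloy#6 < alloy#13.
So alloy#4 < alloy#13; alloy#13 is the higher of the two.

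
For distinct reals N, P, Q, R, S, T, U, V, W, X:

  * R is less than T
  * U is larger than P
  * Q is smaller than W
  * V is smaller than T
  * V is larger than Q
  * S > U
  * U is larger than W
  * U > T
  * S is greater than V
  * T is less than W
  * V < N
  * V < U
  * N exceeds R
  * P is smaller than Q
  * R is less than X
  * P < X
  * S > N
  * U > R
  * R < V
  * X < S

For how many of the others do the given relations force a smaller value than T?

Directly below T: R, V.
One step further: Q (3 so far).
One step further: P (4 so far).
No other element is forced below T by the given relations, so the count is 4.

4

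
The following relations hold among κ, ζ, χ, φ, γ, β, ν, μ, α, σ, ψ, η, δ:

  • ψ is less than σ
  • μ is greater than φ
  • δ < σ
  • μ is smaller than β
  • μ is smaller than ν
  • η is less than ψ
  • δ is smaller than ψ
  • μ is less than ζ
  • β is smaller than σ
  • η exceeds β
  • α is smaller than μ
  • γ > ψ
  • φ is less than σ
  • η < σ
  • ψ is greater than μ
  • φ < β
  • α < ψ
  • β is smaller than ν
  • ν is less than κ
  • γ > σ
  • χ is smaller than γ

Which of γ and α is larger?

γ

Chaining the given relations: α < μ < β < η < ψ < σ < γ.
So α < γ; γ is the larger of the two.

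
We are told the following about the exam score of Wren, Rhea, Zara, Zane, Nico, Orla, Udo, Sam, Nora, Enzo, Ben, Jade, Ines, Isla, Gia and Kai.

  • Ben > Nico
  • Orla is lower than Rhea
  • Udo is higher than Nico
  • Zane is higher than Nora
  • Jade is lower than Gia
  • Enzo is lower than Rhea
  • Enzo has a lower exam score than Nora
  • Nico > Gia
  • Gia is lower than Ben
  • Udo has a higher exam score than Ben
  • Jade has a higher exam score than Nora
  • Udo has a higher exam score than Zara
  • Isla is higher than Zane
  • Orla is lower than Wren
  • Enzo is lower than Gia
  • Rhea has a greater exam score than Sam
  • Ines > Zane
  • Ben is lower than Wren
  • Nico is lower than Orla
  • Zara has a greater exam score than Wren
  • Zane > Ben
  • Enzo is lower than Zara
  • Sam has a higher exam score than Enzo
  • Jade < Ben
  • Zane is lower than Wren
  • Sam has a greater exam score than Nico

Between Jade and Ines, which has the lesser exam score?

Jade < Gia and Gia < Nico give Jade < Nico.
Then Nico < Ben extends the chain to Ben.
With Ben < Zane: Jade < Gia < Nico < Ben < Zane.
Then Zane < Ines extends the chain to Ines.
So Jade < Ines; Jade is the lower of the two.

Jade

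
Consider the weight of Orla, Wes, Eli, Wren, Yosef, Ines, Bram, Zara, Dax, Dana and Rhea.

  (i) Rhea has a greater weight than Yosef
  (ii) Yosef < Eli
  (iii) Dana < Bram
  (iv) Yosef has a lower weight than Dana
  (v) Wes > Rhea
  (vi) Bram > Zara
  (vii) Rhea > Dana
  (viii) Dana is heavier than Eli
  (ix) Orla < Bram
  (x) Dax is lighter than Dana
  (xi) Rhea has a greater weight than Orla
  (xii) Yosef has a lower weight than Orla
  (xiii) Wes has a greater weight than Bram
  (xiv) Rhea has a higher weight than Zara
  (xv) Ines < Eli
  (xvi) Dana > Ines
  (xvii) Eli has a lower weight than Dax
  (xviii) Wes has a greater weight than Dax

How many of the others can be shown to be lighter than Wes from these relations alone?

The elements the relations force below Wes are Yosef, Zara, Ines, Eli, Dax, Dana, Orla, Rhea, Bram — no chain reaches any other.
That is 9.

9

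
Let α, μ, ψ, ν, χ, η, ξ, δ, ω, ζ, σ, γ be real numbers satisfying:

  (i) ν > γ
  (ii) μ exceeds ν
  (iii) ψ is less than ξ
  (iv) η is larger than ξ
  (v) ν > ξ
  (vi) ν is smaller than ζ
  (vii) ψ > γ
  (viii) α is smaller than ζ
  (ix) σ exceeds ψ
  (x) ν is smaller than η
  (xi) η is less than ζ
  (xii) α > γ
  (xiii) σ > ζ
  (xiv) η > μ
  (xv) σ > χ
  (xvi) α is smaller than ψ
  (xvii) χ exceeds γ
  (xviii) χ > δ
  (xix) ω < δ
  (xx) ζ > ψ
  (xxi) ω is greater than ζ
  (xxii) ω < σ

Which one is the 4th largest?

Chaining the given pairs: γ < α < ψ < ξ < ν < μ < η < ζ < ω < δ < χ < σ.
Counting 4 from the largest end gives ω.

ω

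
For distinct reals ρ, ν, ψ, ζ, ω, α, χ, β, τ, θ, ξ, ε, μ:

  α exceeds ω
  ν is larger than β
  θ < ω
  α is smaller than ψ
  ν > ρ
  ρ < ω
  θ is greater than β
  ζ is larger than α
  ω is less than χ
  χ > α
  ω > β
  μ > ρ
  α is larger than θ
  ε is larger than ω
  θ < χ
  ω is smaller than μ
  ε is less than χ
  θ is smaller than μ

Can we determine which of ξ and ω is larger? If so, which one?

Following every chain through ξ: nothing is chained to ξ.
ω is not reached, and no chain runs the other way from ω to ξ.
So the given relations leave the order of ξ and ω undetermined.

undetermined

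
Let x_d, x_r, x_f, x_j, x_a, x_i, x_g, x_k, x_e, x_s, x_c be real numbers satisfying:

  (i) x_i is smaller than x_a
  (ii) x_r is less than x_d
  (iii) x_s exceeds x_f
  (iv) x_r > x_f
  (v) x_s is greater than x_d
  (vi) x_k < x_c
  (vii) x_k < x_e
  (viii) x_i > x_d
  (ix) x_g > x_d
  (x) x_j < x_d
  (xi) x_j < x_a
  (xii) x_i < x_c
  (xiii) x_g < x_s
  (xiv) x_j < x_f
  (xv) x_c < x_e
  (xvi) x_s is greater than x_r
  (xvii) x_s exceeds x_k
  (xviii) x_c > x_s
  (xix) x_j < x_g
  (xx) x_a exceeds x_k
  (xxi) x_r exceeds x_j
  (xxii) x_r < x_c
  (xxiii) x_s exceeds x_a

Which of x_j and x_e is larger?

x_e

x_j < x_f and x_f < x_r give x_j < x_r.
Then x_r < x_d extends the chain to x_d.
Then x_d < x_i extends the chain to x_i.
With x_i < x_a: x_j < x_f < x_r < x_d < x_i < x_a.
Then x_a < x_s extends the chain to x_s.
With x_s < x_c: x_j < x_f < x_r < x_d < x_i < x_a < x_s < x_c.
With x_c < x_e: x_j < x_f < x_r < x_d < x_i < x_a < x_s < x_c < x_e.
So x_j < x_e; x_e is the larger of the two.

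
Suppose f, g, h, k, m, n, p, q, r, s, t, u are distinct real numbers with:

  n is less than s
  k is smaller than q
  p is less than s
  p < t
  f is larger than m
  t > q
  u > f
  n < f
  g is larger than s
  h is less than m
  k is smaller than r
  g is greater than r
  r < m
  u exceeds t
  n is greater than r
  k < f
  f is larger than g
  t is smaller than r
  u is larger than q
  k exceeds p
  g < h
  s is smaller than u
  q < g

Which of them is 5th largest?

g

Piecing the relations together gives one ordering: p < k < q < t < r < n < s < g < h < m < f < u.
Counting 5 from the largest end gives g.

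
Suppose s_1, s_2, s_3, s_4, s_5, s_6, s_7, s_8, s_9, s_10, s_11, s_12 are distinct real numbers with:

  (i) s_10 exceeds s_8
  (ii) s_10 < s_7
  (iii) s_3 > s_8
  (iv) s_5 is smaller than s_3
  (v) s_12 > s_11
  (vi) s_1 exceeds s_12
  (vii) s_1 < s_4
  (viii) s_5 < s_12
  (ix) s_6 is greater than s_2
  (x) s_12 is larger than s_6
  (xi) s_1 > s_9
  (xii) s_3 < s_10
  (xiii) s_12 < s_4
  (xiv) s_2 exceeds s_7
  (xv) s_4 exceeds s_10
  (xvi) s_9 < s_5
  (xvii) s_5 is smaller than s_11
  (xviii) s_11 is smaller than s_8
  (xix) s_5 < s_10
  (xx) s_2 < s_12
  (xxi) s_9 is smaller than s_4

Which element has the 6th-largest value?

s_7

Piecing the relations together gives one ordering: s_9 < s_5 < s_11 < s_8 < s_3 < s_10 < s_7 < s_2 < s_6 < s_12 < s_1 < s_4.
Counting 6 from the largest end gives s_7.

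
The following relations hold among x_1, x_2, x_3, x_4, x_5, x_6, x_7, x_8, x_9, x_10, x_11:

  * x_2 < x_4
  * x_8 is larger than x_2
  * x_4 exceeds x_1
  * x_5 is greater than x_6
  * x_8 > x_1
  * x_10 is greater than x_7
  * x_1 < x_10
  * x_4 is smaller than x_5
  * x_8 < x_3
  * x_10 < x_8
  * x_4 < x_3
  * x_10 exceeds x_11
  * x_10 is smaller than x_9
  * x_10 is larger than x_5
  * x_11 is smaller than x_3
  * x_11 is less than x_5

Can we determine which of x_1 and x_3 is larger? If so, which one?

x_1 < x_4 and x_4 < x_5 give x_1 < x_5.
With x_5 < x_10: x_1 < x_4 < x_5 < x_10.
Then x_10 < x_8 extends the chain to x_8.
Then x_8 < x_3 extends the chain to x_3.
So x_3 is larger.

x_3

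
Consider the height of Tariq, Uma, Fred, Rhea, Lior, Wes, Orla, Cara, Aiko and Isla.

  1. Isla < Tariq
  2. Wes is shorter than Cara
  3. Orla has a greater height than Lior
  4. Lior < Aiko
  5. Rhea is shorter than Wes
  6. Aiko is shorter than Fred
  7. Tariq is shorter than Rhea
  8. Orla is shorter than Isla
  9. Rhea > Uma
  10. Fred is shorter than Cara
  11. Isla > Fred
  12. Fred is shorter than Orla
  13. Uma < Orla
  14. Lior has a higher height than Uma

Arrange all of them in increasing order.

The consecutive links are each given: Uma < Lior; Lior < Aiko; Aiko < Fred; Fred < Orla; Orla < Isla; Isla < Tariq; Tariq < Rhea; Rhea < Wes; Wes < Cara.

Uma < Lior < Aiko < Fred < Orla < Isla < Tariq < Rhea < Wes < Cara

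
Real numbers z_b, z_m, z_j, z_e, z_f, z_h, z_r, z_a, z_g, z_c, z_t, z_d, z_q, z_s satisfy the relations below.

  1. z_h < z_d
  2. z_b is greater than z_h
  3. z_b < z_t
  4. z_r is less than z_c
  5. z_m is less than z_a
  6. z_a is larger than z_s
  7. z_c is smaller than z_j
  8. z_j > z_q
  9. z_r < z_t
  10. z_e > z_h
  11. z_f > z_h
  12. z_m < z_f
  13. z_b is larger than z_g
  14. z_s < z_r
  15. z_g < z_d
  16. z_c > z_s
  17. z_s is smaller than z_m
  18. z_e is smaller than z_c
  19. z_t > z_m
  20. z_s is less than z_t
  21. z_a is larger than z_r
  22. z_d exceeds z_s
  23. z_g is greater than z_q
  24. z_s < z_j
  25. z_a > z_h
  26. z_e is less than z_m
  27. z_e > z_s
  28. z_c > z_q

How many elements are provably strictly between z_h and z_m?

The relations place z_h below z_m. An element lies strictly between them when it is forced above z_h and also forced below z_m.
Above z_h: {z_e, z_c, z_b, z_a, z_t, z_d, z_f, z_j}. Below z_m: {z_s, z_e}.
Intersection: {z_e} — 1.

1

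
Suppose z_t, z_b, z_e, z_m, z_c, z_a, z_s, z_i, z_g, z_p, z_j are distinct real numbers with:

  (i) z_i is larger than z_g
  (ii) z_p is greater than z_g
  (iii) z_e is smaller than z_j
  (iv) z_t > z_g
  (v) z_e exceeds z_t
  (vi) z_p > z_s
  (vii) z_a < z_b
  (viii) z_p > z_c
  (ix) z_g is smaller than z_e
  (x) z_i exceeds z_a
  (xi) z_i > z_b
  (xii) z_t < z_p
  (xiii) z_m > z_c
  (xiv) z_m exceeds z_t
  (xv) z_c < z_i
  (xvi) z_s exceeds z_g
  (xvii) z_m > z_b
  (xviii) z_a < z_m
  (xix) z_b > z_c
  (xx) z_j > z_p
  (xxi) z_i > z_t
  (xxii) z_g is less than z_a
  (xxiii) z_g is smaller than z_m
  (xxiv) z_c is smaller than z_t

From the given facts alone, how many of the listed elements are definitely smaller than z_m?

5

From z_m the given relations immediately reach z_g, z_c, z_a, z_b, z_t.
Nothing else is reachable below z_m; 5 in all.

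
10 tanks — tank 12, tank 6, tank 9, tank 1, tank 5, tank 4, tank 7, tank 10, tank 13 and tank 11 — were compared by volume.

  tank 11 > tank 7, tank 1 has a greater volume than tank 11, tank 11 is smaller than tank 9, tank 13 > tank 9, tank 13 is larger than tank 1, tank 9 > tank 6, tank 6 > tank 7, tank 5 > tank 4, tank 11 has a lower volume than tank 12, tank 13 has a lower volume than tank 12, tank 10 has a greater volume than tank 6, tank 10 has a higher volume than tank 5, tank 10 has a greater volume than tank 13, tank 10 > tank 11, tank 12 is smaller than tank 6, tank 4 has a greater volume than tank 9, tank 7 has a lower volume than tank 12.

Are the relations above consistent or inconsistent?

We have tank 9 < tank 13 stated directly, yet also tank 13 < tank 12 < tank 6 < tank 9 by chaining the others — so tank 13 < tank 9. Contradiction.

inconsistent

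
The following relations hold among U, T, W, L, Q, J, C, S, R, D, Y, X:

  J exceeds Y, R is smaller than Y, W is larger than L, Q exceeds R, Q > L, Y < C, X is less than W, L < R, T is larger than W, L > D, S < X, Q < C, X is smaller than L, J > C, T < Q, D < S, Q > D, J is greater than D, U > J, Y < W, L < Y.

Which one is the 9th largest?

Piecing the relations together gives one ordering: D < S < X < L < R < Y < W < T < Q < C < J < U.
Counting 9 from the largest end gives L.

L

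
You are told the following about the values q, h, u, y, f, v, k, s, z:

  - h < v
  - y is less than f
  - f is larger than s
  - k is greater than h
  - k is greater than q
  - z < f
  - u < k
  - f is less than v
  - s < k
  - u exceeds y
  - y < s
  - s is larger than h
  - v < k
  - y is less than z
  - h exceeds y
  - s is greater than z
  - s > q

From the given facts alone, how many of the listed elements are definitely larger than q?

From q the given relations immediately reach s, k.
From those, f — 3 in total.
From those, v — 4 in total.
Nothing else is reachable above q; 4 in all.

4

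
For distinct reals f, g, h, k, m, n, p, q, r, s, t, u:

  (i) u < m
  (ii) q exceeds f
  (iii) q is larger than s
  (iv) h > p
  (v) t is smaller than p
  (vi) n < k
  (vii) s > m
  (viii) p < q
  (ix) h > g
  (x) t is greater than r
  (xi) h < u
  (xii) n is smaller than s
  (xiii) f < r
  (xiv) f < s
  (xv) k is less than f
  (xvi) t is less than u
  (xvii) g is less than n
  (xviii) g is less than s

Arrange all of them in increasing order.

The consecutive links are each given: g < n; n < k; k < f; f < r; r < t; t < p; p < h; h < u; u < m; m < s; s < q.

g < n < k < f < r < t < p < h < u < m < s < q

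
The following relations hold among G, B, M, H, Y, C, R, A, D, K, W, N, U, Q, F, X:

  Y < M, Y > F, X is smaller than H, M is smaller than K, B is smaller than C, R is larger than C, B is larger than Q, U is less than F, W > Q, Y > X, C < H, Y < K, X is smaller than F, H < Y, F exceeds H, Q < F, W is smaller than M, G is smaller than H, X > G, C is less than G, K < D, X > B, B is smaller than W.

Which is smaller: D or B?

B

B < X < H < F < Y < M < K < D, by transitivity through X, H, F, Y, M, K.
So B < D; B is the smaller of the two.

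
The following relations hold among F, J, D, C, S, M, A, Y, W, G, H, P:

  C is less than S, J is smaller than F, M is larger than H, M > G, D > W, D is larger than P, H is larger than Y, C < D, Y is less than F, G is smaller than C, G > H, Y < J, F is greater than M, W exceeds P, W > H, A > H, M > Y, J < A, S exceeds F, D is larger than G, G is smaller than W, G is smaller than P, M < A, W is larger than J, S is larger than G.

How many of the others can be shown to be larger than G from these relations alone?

8

Directly above G: M, P, C, S, W, D.
One step further: F, A (8 so far).
No other element is forced above G by the given relations, so the count is 8.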